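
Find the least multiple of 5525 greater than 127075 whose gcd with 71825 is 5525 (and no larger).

132600

71825 = 5525·13. Any t with gcd(t, 71825) = 5525 is a multiple of 5525, say 5525s, with s coprime to 13.
Need s > 127075/5525, so s ≥ 24. First s ≥ 24 with gcd(s, 13) = 1 is s = 24. Thus t = 5525·24 = 132600.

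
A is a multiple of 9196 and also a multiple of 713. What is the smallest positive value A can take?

gcd first: 9196 = 12·713 + 640; 713 = 1·640 + 73; 640 = 8·73 + 56; 73 = 1·56 + 17; 56 = 3·17 + 5; 17 = 3·5 + 2; 5 = 2·2 + 1; 2 = 2·1 + 0 → gcd = 1
lcm = 9196·713/gcd = 6556748/1 = 6556748

6556748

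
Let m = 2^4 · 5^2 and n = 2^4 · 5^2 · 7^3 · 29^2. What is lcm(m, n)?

115385200

max exponent per prime: 2^4 · 5^2 · 7^3 · 29^2 = 115385200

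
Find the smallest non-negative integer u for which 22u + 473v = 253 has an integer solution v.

33

gcd(22, 473) = 11 (Euclid: 473 = 21·22 + 11; 22 = 2·11 + 0), and 11 | 253.
Extended Euclid: 22·(-21) + 473·(1) = 11. Scale by 23: u₀ = -483.
General solution u = u₀ + 43t; reducing mod 43 gives u = 33 (and v = -1).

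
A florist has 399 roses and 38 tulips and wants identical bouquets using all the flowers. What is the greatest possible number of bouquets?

399 = 3 · 7 · 19
38 = 2 · 19
Common: 19 = 19

19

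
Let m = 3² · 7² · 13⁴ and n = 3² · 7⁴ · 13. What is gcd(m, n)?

min exponent per shared prime: 3² · 7² · 13 = 5733

5733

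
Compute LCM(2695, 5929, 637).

lcm(2695, 5929) = 2695·5929/gcd = 15978655/539 = 29645
lcm(29645, 637) = 29645·637/gcd = 18883865/49 = 385385

385385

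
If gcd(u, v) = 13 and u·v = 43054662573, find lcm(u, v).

For any two positive integers, gcd × lcm equals their product. Hence lcm = 43054662573 / 13 = 3311897121.

3311897121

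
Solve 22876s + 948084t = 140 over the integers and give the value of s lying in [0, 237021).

Euclid: 948084 = 41·22876 + 10168; 22876 = 2·10168 + 2540; 10168 = 4·2540 + 8; 2540 = 317·8 + 4; 8 = 2·4 + 0 → gcd = 4; 140 = 4·35.
Back-substitution yields 22876·(118324) + 948084·(-2855) = 4, so one solution is s = 118324·35 = 4141340, t = -2855·35 = -99925.
Solutions in s differ by 948084/4 = 237021; the one in [0, 237021) is 4141340 mod 237021 = 111983.

111983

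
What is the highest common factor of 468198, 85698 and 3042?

18

gcd(468198, 85698): 468198 = 5·85698 + 39708; 85698 = 2·39708 + 6282; 39708 = 6·6282 + 2016; 6282 = 3·2016 + 234; 2016 = 8·234 + 144; 234 = 1·144 + 90; 144 = 1·90 + 54; 90 = 1·54 + 36; 54 = 1·36 + 18; 36 = 2·18 + 0 → 18
gcd(18, 3042): 3042 = 169·18 + 0 → 18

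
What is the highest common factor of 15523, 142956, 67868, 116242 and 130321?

361

15523 = 19² · 43; 142956 = 2² · 3² · 11 · 19²; 67868 = 2² · 19² · 47; 116242 = 2 · 7 · 19² · 23; 130321 = 19⁴
gcd takes min exponent of each prime: 19² = 361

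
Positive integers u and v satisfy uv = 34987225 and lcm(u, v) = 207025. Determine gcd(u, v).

From gcd × lcm = uv: gcd = 34987225 / 207025 = 169.

169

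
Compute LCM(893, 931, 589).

lcm(893, 931) = 893·931/gcd = 831383/19 = 43757
lcm(43757, 589) = 43757·589/gcd = 25772873/19 = 1356467

1356467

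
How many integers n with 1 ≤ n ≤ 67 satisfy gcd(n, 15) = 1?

15 = 3·5. Inclusion–exclusion on these primes:
67 − ⌊67/3⌋ − ⌊67/5⌋ + ⌊67/15⌋ = 36

36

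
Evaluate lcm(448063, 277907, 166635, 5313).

448063 = 7 · 11² · 23²; 277907 = 7 · 29 · 37²; 166635 = 3² · 5 · 7 · 23²; 5313 = 3 · 7 · 11 · 23
lcm takes max exponent of each prime: 3² · 5 · 7 · 11² · 23² · 29 · 37² = 800484712335

800484712335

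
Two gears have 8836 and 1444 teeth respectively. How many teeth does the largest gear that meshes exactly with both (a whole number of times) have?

Euclid: 8836 = 6·1444 + 172; 1444 = 8·172 + 68; 172 = 2·68 + 36; 68 = 1·36 + 32; 36 = 1·32 + 4; 32 = 8·4 + 0. Last nonzero remainder: 4.

4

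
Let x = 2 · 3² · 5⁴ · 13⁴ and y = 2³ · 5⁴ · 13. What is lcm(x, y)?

1285245000

max exponent per prime: 2³ · 3² · 5⁴ · 13⁴ = 1285245000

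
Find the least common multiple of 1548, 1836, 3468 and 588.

65763684

1548 = 2² · 3² · 43; 1836 = 2² · 3³ · 17; 3468 = 2² · 3 · 17²; 588 = 2² · 3 · 7²
lcm takes max exponent of each prime: 2² · 3³ · 7² · 17² · 43 = 65763684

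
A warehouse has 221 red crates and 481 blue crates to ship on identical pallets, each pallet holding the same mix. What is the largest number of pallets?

13

Euclid: 481 = 2·221 + 39; 221 = 5·39 + 26; 39 = 1·26 + 13; 26 = 2·13 + 0. Last nonzero remainder: 13.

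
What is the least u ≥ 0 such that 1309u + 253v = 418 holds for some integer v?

21

gcd(1309, 253) = 11 (Euclid: 1309 = 5·253 + 44; 253 = 5·44 + 33; 44 = 1·33 + 11; 33 = 3·11 + 0), and 11 | 418.
Extended Euclid: 1309·(6) + 253·(-31) = 11. Scale by 38: u₀ = 228.
General solution u = u₀ + 23t; reducing mod 23 gives u = 21 (and v = -107).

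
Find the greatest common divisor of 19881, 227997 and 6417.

9

gcd(19881, 227997): 227997 = 11·19881 + 9306; 19881 = 2·9306 + 1269; 9306 = 7·1269 + 423; 1269 = 3·423 + 0 → 423
gcd(423, 6417): 6417 = 15·423 + 72; 423 = 5·72 + 63; 72 = 1·63 + 9; 63 = 7·9 + 0 → 9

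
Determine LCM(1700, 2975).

11900

1700 = 2² · 5² · 17; 2975 = 5² · 7 · 17
max exponents: 2² · 5² · 7 · 17 = 11900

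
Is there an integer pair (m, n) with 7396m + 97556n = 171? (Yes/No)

By Bézout, 7396m + 97556n = 171 has integer solutions iff gcd(7396, 97556) | 171.
Euclid: 97556 = 13·7396 + 1408; 7396 = 5·1408 + 356; 1408 = 3·356 + 340; 356 = 1·340 + 16; 340 = 21·16 + 4; 16 = 4·4 + 0. gcd = 4; 171 mod 4 = 3. No.

No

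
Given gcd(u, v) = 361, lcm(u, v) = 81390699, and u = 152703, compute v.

192413

u·v = gcd·lcm = 361·81390699 = 29382042339, so v = 29382042339/152703 = 192413.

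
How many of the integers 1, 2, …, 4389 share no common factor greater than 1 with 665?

2852

Prime factors of 665: 5, 7, 19. Count integers ≤ 4389 divisible by none of them.
By inclusion–exclusion: 4389 − ⌊4389/5⌋ − ⌊4389/7⌋ − ⌊4389/19⌋ + ⌊4389/35⌋ + ⌊4389/95⌋ + ⌊4389/133⌋ − ⌊4389/665⌋ = 2852.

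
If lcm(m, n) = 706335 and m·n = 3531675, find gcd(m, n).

From gcd × lcm = mn: gcd = 3531675 / 706335 = 5.

5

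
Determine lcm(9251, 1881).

gcd first: 9251 = 4·1881 + 1727; 1881 = 1·1727 + 154; 1727 = 11·154 + 33; 154 = 4·33 + 22; 33 = 1·22 + 11; 22 = 2·11 + 0 → gcd = 11
lcm = 9251·1881/gcd = 17401131/11 = 1581921

1581921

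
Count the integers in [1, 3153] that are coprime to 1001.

Prime factors of 1001: 7, 11, 13. Count integers ≤ 3153 divisible by none of them.
By inclusion–exclusion: 3153 − ⌊3153/7⌋ − ⌊3153/11⌋ − ⌊3153/13⌋ + ⌊3153/77⌋ + ⌊3153/91⌋ + ⌊3153/143⌋ − ⌊3153/1001⌋ = 2268.

2268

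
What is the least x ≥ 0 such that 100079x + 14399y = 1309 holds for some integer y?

99

Reduce mod 14399: 100079x ≡ 1309 (mod 14399). With g = gcd(100079, 14399) = 119 dividing 1309, divide through: 841x ≡ 11 (mod 121).
Since gcd(841, 121) = 1, x ≡ 11·(841)⁻¹ ≡ 99 (mod 121). Smallest non-negative: 99.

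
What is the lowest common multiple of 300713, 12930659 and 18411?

300713 = 7² · 17 · 19²; 12930659 = 7² · 17 · 19² · 43; 18411 = 3 · 17 · 19²
lcm takes max exponent of each prime: 3 · 7² · 17 · 19² · 43 = 38791977

38791977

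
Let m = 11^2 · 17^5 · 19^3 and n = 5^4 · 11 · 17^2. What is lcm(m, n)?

736496686701875

max exponent per prime: 5^4 · 11^2 · 17^5 · 19^3 = 736496686701875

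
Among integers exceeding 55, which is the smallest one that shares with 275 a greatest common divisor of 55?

110

gcd(t, 275) = 55 forces 55 | t; write t = 55s. Then gcd(55s, 55·5) = 55·gcd(s, 5), so need gcd(s, 5) = 1.
55s > 55 gives s ≥ 2. The least s ≥ 2 coprime to 5 is 2, so t = 55·2 = 110.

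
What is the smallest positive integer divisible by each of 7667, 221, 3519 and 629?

7667 = 11 · 17 · 41; 221 = 13 · 17; 3519 = 3² · 17 · 23; 629 = 17 · 37
lcm takes max exponent of each prime: 3² · 11 · 13 · 17 · 23 · 37 · 41 = 763380189

763380189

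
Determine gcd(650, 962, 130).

gcd(650, 962): 962 = 1·650 + 312; 650 = 2·312 + 26; 312 = 12·26 + 0 → 26
gcd(26, 130): 130 = 5·26 + 0 → 26

26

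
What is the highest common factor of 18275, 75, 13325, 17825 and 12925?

gcd(18275, 75): 18275 = 243·75 + 50; 75 = 1·50 + 25; 50 = 2·25 + 0 → 25
gcd(25, 13325): 13325 = 533·25 + 0 → 25
gcd(25, 17825): 17825 = 713·25 + 0 → 25
gcd(25, 12925): 12925 = 517·25 + 0 → 25

25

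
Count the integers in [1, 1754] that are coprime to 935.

935 = 5·11·17. Inclusion–exclusion on these primes:
1754 − ⌊1754/5⌋ − ⌊1754/11⌋ − ⌊1754/17⌋ + ⌊1754/55⌋ + ⌊1754/85⌋ + ⌊1754/187⌋ − ⌊1754/935⌋ = 1201

1201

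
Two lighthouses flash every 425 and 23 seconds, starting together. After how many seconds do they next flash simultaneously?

9775

gcd first: 425 = 18·23 + 11; 23 = 2·11 + 1; 11 = 11·1 + 0 → gcd = 1
lcm = 425·23/gcd = 9775/1 = 9775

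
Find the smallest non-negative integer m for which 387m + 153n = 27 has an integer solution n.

gcd(387, 153) = 9 (Euclid: 387 = 2·153 + 81; 153 = 1·81 + 72; 81 = 1·72 + 9; 72 = 8·9 + 0), and 9 | 27.
Extended Euclid: 387·(2) + 153·(-5) = 9. Scale by 3: m₀ = 6.
General solution m = m₀ + 17t; reducing mod 17 gives m = 6 (and n = -15).

6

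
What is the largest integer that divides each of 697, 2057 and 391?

gcd(697, 2057): 2057 = 2·697 + 663; 697 = 1·663 + 34; 663 = 19·34 + 17; 34 = 2·17 + 0 → 17
gcd(17, 391): 391 = 23·17 + 0 → 17

17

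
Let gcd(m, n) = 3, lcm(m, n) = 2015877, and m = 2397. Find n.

m·n = gcd·lcm = 3·2015877 = 6047631, so n = 6047631/2397 = 2523.

2523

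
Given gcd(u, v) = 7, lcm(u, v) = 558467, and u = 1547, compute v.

2527

u·v = gcd·lcm = 7·558467 = 3909269, so v = 3909269/1547 = 2527.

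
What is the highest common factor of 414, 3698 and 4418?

gcd(414, 3698): 3698 = 8·414 + 386; 414 = 1·386 + 28; 386 = 13·28 + 22; 28 = 1·22 + 6; 22 = 3·6 + 4; 6 = 1·4 + 2; 4 = 2·2 + 0 → 2
gcd(2, 4418): 4418 = 2209·2 + 0 → 2

2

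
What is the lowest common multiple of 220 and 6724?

369820

220 = 2² · 5 · 11; 6724 = 2² · 41²
max exponents: 2² · 5 · 11 · 41² = 369820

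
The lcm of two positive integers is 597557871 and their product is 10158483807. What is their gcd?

17

From gcd × lcm = ab: gcd = 10158483807 / 597557871 = 17.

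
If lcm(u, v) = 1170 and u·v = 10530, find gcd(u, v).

9

From gcd × lcm = uv: gcd = 10530 / 1170 = 9.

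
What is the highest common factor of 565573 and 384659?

289

565573 = 17² · 19 · 103
384659 = 11³ · 17²
Common: 17² = 289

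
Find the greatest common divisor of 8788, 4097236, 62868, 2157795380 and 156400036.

8788 = 2² · 13³; 4097236 = 2² · 11 · 13² · 19 · 29; 62868 = 2² · 3 · 13² · 31; 2157795380 = 2² · 5 · 13² · 17² · 47²; 156400036 = 2² · 13⁴ · 37²
gcd takes min exponent of each prime: 2² · 13² = 676

676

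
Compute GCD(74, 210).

2

Euclid: 210 = 2·74 + 62; 74 = 1·62 + 12; 62 = 5·12 + 2; 12 = 6·2 + 0. Last nonzero remainder: 2.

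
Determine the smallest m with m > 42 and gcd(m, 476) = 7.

476 = 7·68. Any m with gcd(m, 476) = 7 is a multiple of 7, say 7s, with s coprime to 68.
Need s > 42/7, so s ≥ 7. First s ≥ 7 with gcd(s, 68) = 1 is s = 7. Thus m = 7·7 = 49.

49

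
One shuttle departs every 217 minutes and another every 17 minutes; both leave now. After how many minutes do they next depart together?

217 = 7 · 31; 17 = 17
max exponents: 7 · 17 · 31 = 3689

3689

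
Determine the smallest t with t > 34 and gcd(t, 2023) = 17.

51

gcd(t, 2023) = 17 forces 17 | t; write t = 17s. Then gcd(17s, 17·119) = 17·gcd(s, 119), so need gcd(s, 119) = 1.
17s > 34 gives s ≥ 3. The least s ≥ 3 coprime to 119 is 3, so t = 17·3 = 51.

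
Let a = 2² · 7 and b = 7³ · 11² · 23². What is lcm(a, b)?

max exponent per prime: 2² · 7³ · 11² · 23² = 87820348

87820348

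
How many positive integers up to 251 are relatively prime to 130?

Prime factors of 130: 2, 5, 13. Count integers ≤ 251 divisible by none of them.
By inclusion–exclusion: 251 − ⌊251/2⌋ − ⌊251/5⌋ − ⌊251/13⌋ + ⌊251/10⌋ + ⌊251/26⌋ + ⌊251/65⌋ − ⌊251/130⌋ = 93.

93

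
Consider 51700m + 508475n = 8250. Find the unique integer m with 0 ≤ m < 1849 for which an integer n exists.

Reduce mod 508475: 51700m ≡ 8250 (mod 508475). With g = gcd(51700, 508475) = 275 dividing 8250, divide through: 188m ≡ 30 (mod 1849).
Since gcd(188, 1849) = 1, m ≡ 30·(188)⁻¹ ≡ 964 (mod 1849). Smallest non-negative: 964.

964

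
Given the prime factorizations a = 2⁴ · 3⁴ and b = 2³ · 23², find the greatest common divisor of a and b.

min exponent per shared prime: 2³ = 8

8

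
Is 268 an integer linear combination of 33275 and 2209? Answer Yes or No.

Yes

gcd(33275, 2209): 33275 = 15·2209 + 140; 2209 = 15·140 + 109; 140 = 1·109 + 31; 109 = 3·31 + 16; 31 = 1·16 + 15; 16 = 1·15 + 1; 15 = 15·1 + 0 → 1
1 divides 268, so a solution exists.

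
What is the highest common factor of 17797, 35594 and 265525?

gcd(17797, 35594): 35594 = 2·17797 + 0 → 17797
gcd(17797, 265525): 265525 = 14·17797 + 16367; 17797 = 1·16367 + 1430; 16367 = 11·1430 + 637; 1430 = 2·637 + 156; 637 = 4·156 + 13; 156 = 12·13 + 0 → 13

13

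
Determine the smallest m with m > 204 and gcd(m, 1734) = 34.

238

Multiples of 34 above 204: 34·7, 34·8, … . Need the cofactor coprime to 1734/34 = 51.
Checking s = 7, 8, … the first with gcd(s, 51) = 1 is s = 7, giving 238.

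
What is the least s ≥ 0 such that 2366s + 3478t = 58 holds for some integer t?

gcd(2366, 3478) = 2 (Euclid: 3478 = 1·2366 + 1112; 2366 = 2·1112 + 142; 1112 = 7·142 + 118; 142 = 1·118 + 24; 118 = 4·24 + 22; 24 = 1·22 + 2; 22 = 11·2 + 0), and 2 | 58.
Extended Euclid: 2366·(147) + 3478·(-100) = 2. Scale by 29: s₀ = 4263.
General solution s = s₀ + 1739k; reducing mod 1739 gives s = 785 (and t = -534).

785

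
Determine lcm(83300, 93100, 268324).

2166716300

83300 = 2² · 5² · 7² · 17; 93100 = 2² · 5² · 7² · 19; 268324 = 2² · 7² · 37²
lcm takes max exponent of each prime: 2² · 5² · 7² · 17 · 19 · 37² = 2166716300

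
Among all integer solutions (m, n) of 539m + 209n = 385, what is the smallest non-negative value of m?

17

Reduce mod 209: 539m ≡ 385 (mod 209). With g = gcd(539, 209) = 11 dividing 385, divide through: 49m ≡ 35 (mod 19).
Since gcd(49, 19) = 1, m ≡ 35·(49)⁻¹ ≡ 17 (mod 19). Smallest non-negative: 17.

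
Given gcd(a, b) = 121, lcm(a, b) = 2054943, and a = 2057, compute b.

Using ab = gcd(a,b)·lcm(a,b) = 121·2054943 = 248648103, we get b = 248648103/2057 = 120879.

120879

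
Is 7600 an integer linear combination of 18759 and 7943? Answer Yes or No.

No

By Bézout, 18759m + 7943n = 7600 has integer solutions iff gcd(18759, 7943) | 7600.
Euclid: 18759 = 2·7943 + 2873; 7943 = 2·2873 + 2197; 2873 = 1·2197 + 676; 2197 = 3·676 + 169; 676 = 4·169 + 0. gcd = 169; 7600 mod 169 = 164. No.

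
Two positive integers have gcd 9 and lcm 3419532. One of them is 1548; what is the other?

m·n = gcd·lcm = 9·3419532 = 30775788, so n = 30775788/1548 = 19881.

19881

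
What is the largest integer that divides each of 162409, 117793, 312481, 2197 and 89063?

gcd(162409, 117793): 162409 = 1·117793 + 44616; 117793 = 2·44616 + 28561; 44616 = 1·28561 + 16055; 28561 = 1·16055 + 12506; 16055 = 1·12506 + 3549; 12506 = 3·3549 + 1859; 3549 = 1·1859 + 1690; 1859 = 1·1690 + 169; 1690 = 10·169 + 0 → 169
gcd(169, 312481): 312481 = 1849·169 + 0 → 169
gcd(169, 2197): 2197 = 13·169 + 0 → 169
gcd(169, 89063): 89063 = 527·169 + 0 → 169

169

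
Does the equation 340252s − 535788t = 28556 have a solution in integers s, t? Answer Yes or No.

gcd(340252, 535788): 535788 = 1·340252 + 195536; 340252 = 1·195536 + 144716; 195536 = 1·144716 + 50820; 144716 = 2·50820 + 43076; 50820 = 1·43076 + 7744; 43076 = 5·7744 + 4356; 7744 = 1·4356 + 3388; 4356 = 1·3388 + 968; 3388 = 3·968 + 484; 968 = 2·484 + 0 → 484
484 divides 28556, so a solution exists.

Yes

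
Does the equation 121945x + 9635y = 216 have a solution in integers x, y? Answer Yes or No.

No

By Bézout, 121945x + 9635y = 216 has integer solutions iff gcd(121945, 9635) | 216.
Euclid: 121945 = 12·9635 + 6325; 9635 = 1·6325 + 3310; 6325 = 1·3310 + 3015; 3310 = 1·3015 + 295; 3015 = 10·295 + 65; 295 = 4·65 + 35; 65 = 1·35 + 30; 35 = 1·30 + 5; 30 = 6·5 + 0. gcd = 5; 216 mod 5 = 1. No.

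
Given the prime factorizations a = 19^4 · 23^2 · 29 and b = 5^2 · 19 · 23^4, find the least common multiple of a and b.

max exponent per prime: 5^2 · 19^4 · 23^4 · 29 = 26440140246725

26440140246725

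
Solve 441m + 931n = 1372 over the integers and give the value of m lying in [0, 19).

1

gcd(441, 931) = 49 (Euclid: 931 = 2·441 + 49; 441 = 9·49 + 0), and 49 | 1372.
Extended Euclid: 441·(-2) + 931·(1) = 49. Scale by 28: m₀ = -56.
General solution m = m₀ + 19t; reducing mod 19 gives m = 1 (and n = 1).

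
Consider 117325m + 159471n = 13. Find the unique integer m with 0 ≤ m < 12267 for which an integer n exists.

12127

gcd(117325, 159471) = 13 (Euclid: 159471 = 1·117325 + 42146; 117325 = 2·42146 + 33033; 42146 = 1·33033 + 9113; 33033 = 3·9113 + 5694; 9113 = 1·5694 + 3419; 5694 = 1·3419 + 2275; 3419 = 1·2275 + 1144; 2275 = 1·1144 + 1131; 1144 = 1·1131 + 13; 1131 = 87·13 + 0), and 13 | 13.
Extended Euclid: 117325·(-140) + 159471·(103) = 13. Scale by 1: m₀ = -140.
General solution m = m₀ + 12267t; reducing mod 12267 gives m = 12127 (and n = -8922).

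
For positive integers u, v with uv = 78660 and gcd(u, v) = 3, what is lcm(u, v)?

gcd·lcm = product, so lcm = 78660/3 = 26220.

26220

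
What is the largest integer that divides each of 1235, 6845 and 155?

5

gcd(1235, 6845): 6845 = 5·1235 + 670; 1235 = 1·670 + 565; 670 = 1·565 + 105; 565 = 5·105 + 40; 105 = 2·40 + 25; 40 = 1·25 + 15; 25 = 1·15 + 10; 15 = 1·10 + 5; 10 = 2·5 + 0 → 5
gcd(5, 155): 155 = 31·5 + 0 → 5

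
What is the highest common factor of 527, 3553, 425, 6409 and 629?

17

527 = 17 · 31; 3553 = 11 · 17 · 19; 425 = 5² · 17; 6409 = 13 · 17 · 29; 629 = 17 · 37
gcd takes min exponent of each prime: 17 = 17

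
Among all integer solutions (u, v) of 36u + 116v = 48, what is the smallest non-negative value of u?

Reduce mod 116: 36u ≡ 48 (mod 116). With g = gcd(36, 116) = 4 dividing 48, divide through: 9u ≡ 12 (mod 29).
Since gcd(9, 29) = 1, u ≡ 12·(9)⁻¹ ≡ 11 (mod 29). Smallest non-negative: 11.

11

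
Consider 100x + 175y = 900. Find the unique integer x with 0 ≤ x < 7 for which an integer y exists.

2

gcd(100, 175) = 25 (Euclid: 175 = 1·100 + 75; 100 = 1·75 + 25; 75 = 3·25 + 0), and 25 | 900.
Extended Euclid: 100·(2) + 175·(-1) = 25. Scale by 36: x₀ = 72.
General solution x = x₀ + 7t; reducing mod 7 gives x = 2 (and y = 4).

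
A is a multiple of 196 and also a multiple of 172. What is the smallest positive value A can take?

gcd first: 196 = 1·172 + 24; 172 = 7·24 + 4; 24 = 6·4 + 0 → gcd = 4
lcm = 196·172/gcd = 33712/4 = 8428

8428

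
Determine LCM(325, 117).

2925

325 = 5² · 13; 117 = 3² · 13
max exponents: 3² · 5² · 13 = 2925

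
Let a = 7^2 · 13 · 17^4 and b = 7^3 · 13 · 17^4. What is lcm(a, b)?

max exponent per prime: 7^3 · 13 · 17^4 = 372420139

372420139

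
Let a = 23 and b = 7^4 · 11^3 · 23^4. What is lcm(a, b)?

max exponent per prime: 7^4 · 11^3 · 23^4 = 894296558771

894296558771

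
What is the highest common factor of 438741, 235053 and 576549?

9

gcd(438741, 235053): 438741 = 1·235053 + 203688; 235053 = 1·203688 + 31365; 203688 = 6·31365 + 15498; 31365 = 2·15498 + 369; 15498 = 42·369 + 0 → 369
gcd(369, 576549): 576549 = 1562·369 + 171; 369 = 2·171 + 27; 171 = 6·27 + 9; 27 = 3·9 + 0 → 9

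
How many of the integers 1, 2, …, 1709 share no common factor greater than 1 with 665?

665 = 5·7·19. Inclusion–exclusion on these primes:
1709 − ⌊1709/5⌋ − ⌊1709/7⌋ − ⌊1709/19⌋ + ⌊1709/35⌋ + ⌊1709/95⌋ + ⌊1709/133⌋ − ⌊1709/665⌋ = 1110

1110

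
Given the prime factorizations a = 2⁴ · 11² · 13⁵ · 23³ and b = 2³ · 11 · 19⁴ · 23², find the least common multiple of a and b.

1139777360703231536

max exponent per prime: 2⁴ · 11² · 13⁵ · 19⁴ · 23³ = 1139777360703231536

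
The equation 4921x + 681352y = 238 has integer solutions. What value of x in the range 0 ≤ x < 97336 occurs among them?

80998

Euclid: 681352 = 138·4921 + 2254; 4921 = 2·2254 + 413; 2254 = 5·413 + 189; 413 = 2·189 + 35; 189 = 5·35 + 14; 35 = 2·14 + 7; 14 = 2·7 + 0 → gcd = 7; 238 = 7·34.
Back-substitution yields 4921·(39599) + 681352·(-286) = 7, so one solution is x = 39599·34 = 1346366, y = -286·34 = -9724.
Solutions in x differ by 681352/7 = 97336; the one in [0, 97336) is 1346366 mod 97336 = 80998.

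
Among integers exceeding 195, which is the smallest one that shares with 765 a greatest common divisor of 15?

765 = 15·51. Any x with gcd(x, 765) = 15 is a multiple of 15, say 15s, with s coprime to 51.
Need s > 195/15, so s ≥ 14. First s ≥ 14 with gcd(s, 51) = 1 is s = 14. Thus x = 15·14 = 210.

210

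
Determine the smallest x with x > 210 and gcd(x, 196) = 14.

gcd(x, 196) = 14 forces 14 | x; write x = 14s. Then gcd(14s, 14·14) = 14·gcd(s, 14), so need gcd(s, 14) = 1.
14s > 210 gives s ≥ 16. The least s ≥ 16 coprime to 14 is 17, so x = 14·17 = 238.

238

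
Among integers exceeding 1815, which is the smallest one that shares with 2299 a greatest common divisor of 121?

2299 = 121·19. Any t with gcd(t, 2299) = 121 is a multiple of 121, say 121s, with s coprime to 19.
Need s > 1815/121, so s ≥ 16. First s ≥ 16 with gcd(s, 19) = 1 is s = 16. Thus t = 121·16 = 1936.

1936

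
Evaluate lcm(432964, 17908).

432964 = 2² · 7² · 47²; 17908 = 2² · 11² · 37
max exponents: 2² · 7² · 11² · 37 · 47² = 1938379828

1938379828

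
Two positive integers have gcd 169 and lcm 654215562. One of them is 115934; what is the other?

Using mn = gcd(m,n)·lcm(m,n) = 169·654215562 = 110562429978, we get n = 110562429978/115934 = 953667.

953667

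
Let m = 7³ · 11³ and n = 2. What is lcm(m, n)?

max exponent per prime: 2 · 7³ · 11³ = 913066

913066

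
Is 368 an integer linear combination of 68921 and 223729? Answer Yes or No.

Yes

gcd(68921, 223729): 223729 = 3·68921 + 16966; 68921 = 4·16966 + 1057; 16966 = 16·1057 + 54; 1057 = 19·54 + 31; 54 = 1·31 + 23; 31 = 1·23 + 8; 23 = 2·8 + 7; 8 = 1·7 + 1; 7 = 7·1 + 0 → 1
1 divides 368, so a solution exists.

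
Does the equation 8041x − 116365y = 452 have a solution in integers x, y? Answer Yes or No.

By Bézout, 8041x − 116365y = 452 has integer solutions iff gcd(8041, 116365) | 452.
Euclid: 116365 = 14·8041 + 3791; 8041 = 2·3791 + 459; 3791 = 8·459 + 119; 459 = 3·119 + 102; 119 = 1·102 + 17; 102 = 6·17 + 0. gcd = 17; 452 mod 17 = 10. No.

No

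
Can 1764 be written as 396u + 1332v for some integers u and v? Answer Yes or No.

By Bézout, 396u + 1332v = 1764 has integer solutions iff gcd(396, 1332) | 1764.
Euclid: 1332 = 3·396 + 144; 396 = 2·144 + 108; 144 = 1·108 + 36; 108 = 3·36 + 0. gcd = 36; 1764 mod 36 = 0. Yes.

Yes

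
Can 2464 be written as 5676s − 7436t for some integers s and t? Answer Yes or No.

Yes

By Bézout, 5676s − 7436t = 2464 has integer solutions iff gcd(5676, 7436) | 2464.
Euclid: 7436 = 1·5676 + 1760; 5676 = 3·1760 + 396; 1760 = 4·396 + 176; 396 = 2·176 + 44; 176 = 4·44 + 0. gcd = 44; 2464 mod 44 = 0. Yes.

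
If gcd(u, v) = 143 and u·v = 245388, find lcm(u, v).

Since gcd(u,v)·lcm(u,v) = uv, lcm = 245388/143 = 1716.

1716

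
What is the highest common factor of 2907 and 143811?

171

Euclid: 143811 = 49·2907 + 1368; 2907 = 2·1368 + 171; 1368 = 8·171 + 0. Last nonzero remainder: 171.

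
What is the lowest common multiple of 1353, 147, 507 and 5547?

1353 = 3 · 11 · 41; 147 = 3 · 7²; 507 = 3 · 13²; 5547 = 3 · 43²
lcm takes max exponent of each prime: 3 · 7² · 11 · 13² · 41 · 43² = 20716552857

20716552857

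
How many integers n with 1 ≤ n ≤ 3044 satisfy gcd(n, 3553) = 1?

2468

Prime factors of 3553: 11, 17, 19. Count integers ≤ 3044 divisible by none of them.
By inclusion–exclusion: 3044 − ⌊3044/11⌋ − ⌊3044/17⌋ − ⌊3044/19⌋ + ⌊3044/187⌋ + ⌊3044/209⌋ + ⌊3044/323⌋ − ⌊3044/3553⌋ = 2468.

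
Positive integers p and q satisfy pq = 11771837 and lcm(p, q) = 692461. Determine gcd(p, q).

From gcd × lcm = pq: gcd = 11771837 / 692461 = 17.

17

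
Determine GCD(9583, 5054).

9583 = 7 · 37²
5054 = 2 · 7 · 19²
Common: 7 = 7

7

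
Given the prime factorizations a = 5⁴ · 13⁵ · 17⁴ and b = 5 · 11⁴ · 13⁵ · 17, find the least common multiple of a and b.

max exponent per prime: 5⁴ · 11⁴ · 13⁵ · 17⁴ = 283767860001608125

283767860001608125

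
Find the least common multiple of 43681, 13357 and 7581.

lcm(43681, 13357) = 43681·13357/gcd = 583447117/361 = 1616197
lcm(1616197, 7581) = 1616197·7581/gcd = 12252389457/361 = 33940137

33940137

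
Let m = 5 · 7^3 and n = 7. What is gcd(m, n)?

min exponent per shared prime: 7 = 7

7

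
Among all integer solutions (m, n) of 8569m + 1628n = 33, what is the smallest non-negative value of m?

Reduce mod 1628: 8569m ≡ 33 (mod 1628). With g = gcd(8569, 1628) = 11 dividing 33, divide through: 779m ≡ 3 (mod 148).
Since gcd(779, 148) = 1, m ≡ 3·(779)⁻¹ ≡ 57 (mod 148). Smallest non-negative: 57.

57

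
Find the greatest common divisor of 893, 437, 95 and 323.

893 = 19 · 47; 437 = 19 · 23; 95 = 5 · 19; 323 = 17 · 19
gcd takes min exponent of each prime: 19 = 19

19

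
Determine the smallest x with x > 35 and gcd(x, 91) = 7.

Multiples of 7 above 35: 7·6, 7·7, … . Need the cofactor coprime to 91/7 = 13.
Checking s = 6, 7, … the first with gcd(s, 13) = 1 is s = 6, giving 42.

42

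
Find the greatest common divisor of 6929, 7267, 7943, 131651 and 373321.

gcd(6929, 7267): 7267 = 1·6929 + 338; 6929 = 20·338 + 169; 338 = 2·169 + 0 → 169
gcd(169, 7943): 7943 = 47·169 + 0 → 169
gcd(169, 131651): 131651 = 779·169 + 0 → 169
gcd(169, 373321): 373321 = 2209·169 + 0 → 169

169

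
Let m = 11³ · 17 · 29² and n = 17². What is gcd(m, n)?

17

min exponent per shared prime: 17 = 17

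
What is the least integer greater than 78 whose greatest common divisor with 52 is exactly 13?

gcd(a, 52) = 13 forces 13 | a; write a = 13s. Then gcd(13s, 13·4) = 13·gcd(s, 4), so need gcd(s, 4) = 1.
13s > 78 gives s ≥ 7. The least s ≥ 7 coprime to 4 is 7, so a = 13·7 = 91.

91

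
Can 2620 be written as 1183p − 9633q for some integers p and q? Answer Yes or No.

No

gcd(1183, 9633): 9633 = 8·1183 + 169; 1183 = 7·169 + 0 → 169
169 does not divide 2620, so a solution does not exist.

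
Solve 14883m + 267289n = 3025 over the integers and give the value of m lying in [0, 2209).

Euclid: 267289 = 17·14883 + 14278; 14883 = 1·14278 + 605; 14278 = 23·605 + 363; 605 = 1·363 + 242; 363 = 1·242 + 121; 242 = 2·121 + 0 → gcd = 121; 3025 = 121·25.
Back-substitution yields 14883·(-880) + 267289·(49) = 121, so one solution is m = -880·25 = -22000, n = 49·25 = 1225.
Solutions in m differ by 267289/121 = 2209; the one in [0, 2209) is -22000 mod 2209 = 90.

90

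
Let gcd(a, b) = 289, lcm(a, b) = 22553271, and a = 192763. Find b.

33813

a·b = gcd·lcm = 289·22553271 = 6517895319, so b = 6517895319/192763 = 33813.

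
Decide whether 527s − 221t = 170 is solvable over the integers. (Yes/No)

gcd(527, 221): 527 = 2·221 + 85; 221 = 2·85 + 51; 85 = 1·51 + 34; 51 = 1·34 + 17; 34 = 2·17 + 0 → 17
17 divides 170, so a solution exists.

Yes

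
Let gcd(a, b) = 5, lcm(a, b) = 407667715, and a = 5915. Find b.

344605

a·b = gcd·lcm = 5·407667715 = 2038338575, so b = 2038338575/5915 = 344605.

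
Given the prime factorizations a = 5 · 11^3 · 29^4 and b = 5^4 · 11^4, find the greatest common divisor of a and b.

min exponent per shared prime: 5 · 11^3 = 6655

6655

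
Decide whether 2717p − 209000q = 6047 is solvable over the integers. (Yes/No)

By Bézout, 2717p − 209000q = 6047 has integer solutions iff gcd(2717, 209000) | 6047.
Euclid: 209000 = 76·2717 + 2508; 2717 = 1·2508 + 209; 2508 = 12·209 + 0. gcd = 209; 6047 mod 209 = 195. No.

No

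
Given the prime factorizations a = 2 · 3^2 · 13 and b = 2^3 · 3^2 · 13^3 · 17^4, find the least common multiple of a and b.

13211685864

max exponent per prime: 2^3 · 3^2 · 13^3 · 17^4 = 13211685864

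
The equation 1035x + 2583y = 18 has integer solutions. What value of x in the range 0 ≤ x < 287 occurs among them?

gcd(1035, 2583) = 9 (Euclid: 2583 = 2·1035 + 513; 1035 = 2·513 + 9; 513 = 57·9 + 0), and 9 | 18.
Extended Euclid: 1035·(5) + 2583·(-2) = 9. Scale by 2: x₀ = 10.
General solution x = x₀ + 287t; reducing mod 287 gives x = 10 (and y = -4).

10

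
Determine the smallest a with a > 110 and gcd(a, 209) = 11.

Multiples of 11 above 110: 11·11, 11·12, … . Need the cofactor coprime to 209/11 = 19.
Checking s = 11, 12, … the first with gcd(s, 19) = 1 is s = 11, giving 121.

121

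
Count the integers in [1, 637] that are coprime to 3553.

3553 = 11·17·19. Inclusion–exclusion on these primes:
637 − ⌊637/11⌋ − ⌊637/17⌋ − ⌊637/19⌋ + ⌊637/187⌋ + ⌊637/209⌋ + ⌊637/323⌋ − ⌊637/3553⌋ = 517

517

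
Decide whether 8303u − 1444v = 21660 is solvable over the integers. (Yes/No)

Yes

By Bézout, 8303u − 1444v = 21660 has integer solutions iff gcd(8303, 1444) | 21660.
Euclid: 8303 = 5·1444 + 1083; 1444 = 1·1083 + 361; 1083 = 3·361 + 0. gcd = 361; 21660 mod 361 = 0. Yes.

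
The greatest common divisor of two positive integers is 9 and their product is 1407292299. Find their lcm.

156365811

Since gcd(a,b)·lcm(a,b) = ab, lcm = 1407292299/9 = 156365811.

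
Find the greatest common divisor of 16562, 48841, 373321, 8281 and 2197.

gcd(16562, 48841): 48841 = 2·16562 + 15717; 16562 = 1·15717 + 845; 15717 = 18·845 + 507; 845 = 1·507 + 338; 507 = 1·338 + 169; 338 = 2·169 + 0 → 169
gcd(169, 373321): 373321 = 2209·169 + 0 → 169
gcd(169, 8281): 8281 = 49·169 + 0 → 169
gcd(169, 2197): 2197 = 13·169 + 0 → 169

169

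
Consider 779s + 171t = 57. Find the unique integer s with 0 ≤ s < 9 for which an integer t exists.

gcd(779, 171) = 19 (Euclid: 779 = 4·171 + 95; 171 = 1·95 + 76; 95 = 1·76 + 19; 76 = 4·19 + 0), and 19 | 57.
Extended Euclid: 779·(2) + 171·(-9) = 19. Scale by 3: s₀ = 6.
General solution s = s₀ + 9k; reducing mod 9 gives s = 6 (and t = -27).

6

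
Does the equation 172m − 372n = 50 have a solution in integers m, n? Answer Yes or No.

gcd(172, 372): 372 = 2·172 + 28; 172 = 6·28 + 4; 28 = 7·4 + 0 → 4
4 does not divide 50, so a solution does not exist.

No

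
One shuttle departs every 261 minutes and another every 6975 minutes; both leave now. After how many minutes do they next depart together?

202275

261 = 3² · 29; 6975 = 3² · 5² · 31
max exponents: 3² · 5² · 29 · 31 = 202275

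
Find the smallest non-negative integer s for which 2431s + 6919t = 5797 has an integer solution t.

gcd(2431, 6919) = 187 (Euclid: 6919 = 2·2431 + 2057; 2431 = 1·2057 + 374; 2057 = 5·374 + 187; 374 = 2·187 + 0), and 187 | 5797.
Extended Euclid: 2431·(-17) + 6919·(6) = 187. Scale by 31: s₀ = -527.
General solution s = s₀ + 37k; reducing mod 37 gives s = 28 (and t = -9).

28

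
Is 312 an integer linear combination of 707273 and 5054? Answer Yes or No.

gcd(707273, 5054): 707273 = 139·5054 + 4767; 5054 = 1·4767 + 287; 4767 = 16·287 + 175; 287 = 1·175 + 112; 175 = 1·112 + 63; 112 = 1·63 + 49; 63 = 1·49 + 14; 49 = 3·14 + 7; 14 = 2·7 + 0 → 7
7 does not divide 312, so a solution does not exist.

No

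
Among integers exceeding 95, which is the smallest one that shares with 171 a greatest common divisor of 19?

171 = 19·9. Any x with gcd(x, 171) = 19 is a multiple of 19, say 19s, with s coprime to 9.
Need s > 95/19, so s ≥ 6. First s ≥ 6 with gcd(s, 9) = 1 is s = 7. Thus x = 19·7 = 133.

133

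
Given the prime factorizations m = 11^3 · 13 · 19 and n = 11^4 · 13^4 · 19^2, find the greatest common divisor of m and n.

328757

min exponent per shared prime: 11^3 · 13 · 19 = 328757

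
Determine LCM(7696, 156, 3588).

7696 = 2⁴ · 13 · 37; 156 = 2² · 3 · 13; 3588 = 2² · 3 · 13 · 23
lcm takes max exponent of each prime: 2⁴ · 3 · 13 · 23 · 37 = 531024

531024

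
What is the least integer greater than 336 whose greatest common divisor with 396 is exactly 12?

gcd(t, 396) = 12 forces 12 | t; write t = 12s. Then gcd(12s, 12·33) = 12·gcd(s, 33), so need gcd(s, 33) = 1.
12s > 336 gives s ≥ 29. The least s ≥ 29 coprime to 33 is 29, so t = 12·29 = 348.

348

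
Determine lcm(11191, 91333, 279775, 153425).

1203312275

11191 = 19² · 31; 91333 = 11 · 19² · 23; 279775 = 5² · 19² · 31; 153425 = 5² · 17 · 19²
lcm takes max exponent of each prime: 5² · 11 · 17 · 19² · 23 · 31 = 1203312275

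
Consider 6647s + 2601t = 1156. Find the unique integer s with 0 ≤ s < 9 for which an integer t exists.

8

Reduce mod 2601: 6647s ≡ 1156 (mod 2601). With g = gcd(6647, 2601) = 289 dividing 1156, divide through: 23s ≡ 4 (mod 9).
Since gcd(23, 9) = 1, s ≡ 4·(23)⁻¹ ≡ 8 (mod 9). Smallest non-negative: 8.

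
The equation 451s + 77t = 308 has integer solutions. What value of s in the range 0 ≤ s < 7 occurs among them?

0

Euclid: 451 = 5·77 + 66; 77 = 1·66 + 11; 66 = 6·11 + 0 → gcd = 11; 308 = 11·28.
Back-substitution yields 451·(-1) + 77·(6) = 11, so one solution is s = -1·28 = -28, t = 6·28 = 168.
Solutions in s differ by 77/11 = 7; the one in [0, 7) is -28 mod 7 = 0.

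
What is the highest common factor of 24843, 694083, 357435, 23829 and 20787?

24843 = 3 · 7² · 13²; 694083 = 3 · 13² · 37²; 357435 = 3² · 5 · 13² · 47; 23829 = 3 · 13² · 47; 20787 = 3 · 13² · 41
gcd takes min exponent of each prime: 3 · 13² = 507

507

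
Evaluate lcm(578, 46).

13294

gcd first: 578 = 12·46 + 26; 46 = 1·26 + 20; 26 = 1·20 + 6; 20 = 3·6 + 2; 6 = 3·2 + 0 → gcd = 2
lcm = 578·46/gcd = 26588/2 = 13294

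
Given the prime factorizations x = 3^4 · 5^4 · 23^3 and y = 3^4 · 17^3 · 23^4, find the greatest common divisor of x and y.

985527

min exponent per shared prime: 3^4 · 23^3 = 985527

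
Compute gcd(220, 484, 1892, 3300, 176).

gcd(220, 484): 484 = 2·220 + 44; 220 = 5·44 + 0 → 44
gcd(44, 1892): 1892 = 43·44 + 0 → 44
gcd(44, 3300): 3300 = 75·44 + 0 → 44
gcd(44, 176): 176 = 4·44 + 0 → 44

44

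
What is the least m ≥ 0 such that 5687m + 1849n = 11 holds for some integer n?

gcd(5687, 1849) = 1 (Euclid: 5687 = 3·1849 + 140; 1849 = 13·140 + 29; 140 = 4·29 + 24; 29 = 1·24 + 5; 24 = 4·5 + 4; 5 = 1·4 + 1; 4 = 4·1 + 0), and 1 | 11.
Extended Euclid: 5687·(-383) + 1849·(1178) = 1. Scale by 11: m₀ = -4213.
General solution m = m₀ + 1849t; reducing mod 1849 gives m = 1334 (and n = -4103).

1334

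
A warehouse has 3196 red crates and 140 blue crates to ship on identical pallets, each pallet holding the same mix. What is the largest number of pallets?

4

3196 = 2² · 17 · 47
140 = 2² · 5 · 7
Common: 2² = 4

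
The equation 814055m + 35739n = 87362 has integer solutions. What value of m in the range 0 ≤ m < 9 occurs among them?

gcd(814055, 35739) = 3971 (Euclid: 814055 = 22·35739 + 27797; 35739 = 1·27797 + 7942; 27797 = 3·7942 + 3971; 7942 = 2·3971 + 0), and 3971 | 87362.
Extended Euclid: 814055·(4) + 35739·(-91) = 3971. Scale by 22: m₀ = 88.
General solution m = m₀ + 9t; reducing mod 9 gives m = 7 (and n = -157).

7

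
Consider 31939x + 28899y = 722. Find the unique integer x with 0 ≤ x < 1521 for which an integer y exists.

1160

Reduce mod 28899: 31939x ≡ 722 (mod 28899). With g = gcd(31939, 28899) = 19 dividing 722, divide through: 1681x ≡ 38 (mod 1521).
Since gcd(1681, 1521) = 1, x ≡ 38·(1681)⁻¹ ≡ 1160 (mod 1521). Smallest non-negative: 1160.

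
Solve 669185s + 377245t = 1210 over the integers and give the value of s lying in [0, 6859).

3016

Reduce mod 377245: 669185s ≡ 1210 (mod 377245). With g = gcd(669185, 377245) = 55 dividing 1210, divide through: 12167s ≡ 22 (mod 6859).
Since gcd(12167, 6859) = 1, s ≡ 22·(12167)⁻¹ ≡ 3016 (mod 6859). Smallest non-negative: 3016.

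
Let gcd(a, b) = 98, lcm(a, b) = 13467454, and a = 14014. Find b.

94178

Using ab = gcd(a,b)·lcm(a,b) = 98·13467454 = 1319810492, we get b = 1319810492/14014 = 94178.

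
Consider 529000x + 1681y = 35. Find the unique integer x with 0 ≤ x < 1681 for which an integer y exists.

1175

gcd(529000, 1681) = 1 (Euclid: 529000 = 314·1681 + 1166; 1681 = 1·1166 + 515; 1166 = 2·515 + 136; 515 = 3·136 + 107; 136 = 1·107 + 29; 107 = 3·29 + 20; 29 = 1·20 + 9; 20 = 2·9 + 2; 9 = 4·2 + 1; 2 = 2·1 + 0), and 1 | 35.
Extended Euclid: 529000·(754) + 1681·(-237279) = 1. Scale by 35: x₀ = 26390.
General solution x = x₀ + 1681t; reducing mod 1681 gives x = 1175 (and y = -369765).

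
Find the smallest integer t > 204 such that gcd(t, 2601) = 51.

2601 = 51·51. Any t with gcd(t, 2601) = 51 is a multiple of 51, say 51s, with s coprime to 51.
Need s > 204/51, so s ≥ 5. First s ≥ 5 with gcd(s, 51) = 1 is s = 5. Thus t = 51·5 = 255.

255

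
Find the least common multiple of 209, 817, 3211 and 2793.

209 = 11 · 19; 817 = 19 · 43; 3211 = 13² · 19; 2793 = 3 · 7² · 19
lcm takes max exponent of each prime: 3 · 7² · 11 · 13² · 19 · 43 = 223264041

223264041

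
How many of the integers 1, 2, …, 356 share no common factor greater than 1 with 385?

Prime factors of 385: 5, 7, 11. Count integers ≤ 356 divisible by none of them.
By inclusion–exclusion: 356 − ⌊356/5⌋ − ⌊356/7⌋ − ⌊356/11⌋ + ⌊356/35⌋ + ⌊356/55⌋ + ⌊356/77⌋ − ⌊356/385⌋ = 223.

223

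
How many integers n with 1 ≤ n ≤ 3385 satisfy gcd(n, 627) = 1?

1944

Prime factors of 627: 3, 11, 19. Count integers ≤ 3385 divisible by none of them.
By inclusion–exclusion: 3385 − ⌊3385/3⌋ − ⌊3385/11⌋ − ⌊3385/19⌋ + ⌊3385/33⌋ + ⌊3385/57⌋ + ⌊3385/209⌋ − ⌊3385/627⌋ = 1944.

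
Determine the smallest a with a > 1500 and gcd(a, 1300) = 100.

1600

1300 = 100·13. Any a with gcd(a, 1300) = 100 is a multiple of 100, say 100s, with s coprime to 13.
Need s > 1500/100, so s ≥ 16. First s ≥ 16 with gcd(s, 13) = 1 is s = 16. Thus a = 100·16 = 1600.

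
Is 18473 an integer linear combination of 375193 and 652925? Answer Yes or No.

gcd(375193, 652925): 652925 = 1·375193 + 277732; 375193 = 1·277732 + 97461; 277732 = 2·97461 + 82810; 97461 = 1·82810 + 14651; 82810 = 5·14651 + 9555; 14651 = 1·9555 + 5096; 9555 = 1·5096 + 4459; 5096 = 1·4459 + 637; 4459 = 7·637 + 0 → 637
637 divides 18473, so a solution exists.

Yes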